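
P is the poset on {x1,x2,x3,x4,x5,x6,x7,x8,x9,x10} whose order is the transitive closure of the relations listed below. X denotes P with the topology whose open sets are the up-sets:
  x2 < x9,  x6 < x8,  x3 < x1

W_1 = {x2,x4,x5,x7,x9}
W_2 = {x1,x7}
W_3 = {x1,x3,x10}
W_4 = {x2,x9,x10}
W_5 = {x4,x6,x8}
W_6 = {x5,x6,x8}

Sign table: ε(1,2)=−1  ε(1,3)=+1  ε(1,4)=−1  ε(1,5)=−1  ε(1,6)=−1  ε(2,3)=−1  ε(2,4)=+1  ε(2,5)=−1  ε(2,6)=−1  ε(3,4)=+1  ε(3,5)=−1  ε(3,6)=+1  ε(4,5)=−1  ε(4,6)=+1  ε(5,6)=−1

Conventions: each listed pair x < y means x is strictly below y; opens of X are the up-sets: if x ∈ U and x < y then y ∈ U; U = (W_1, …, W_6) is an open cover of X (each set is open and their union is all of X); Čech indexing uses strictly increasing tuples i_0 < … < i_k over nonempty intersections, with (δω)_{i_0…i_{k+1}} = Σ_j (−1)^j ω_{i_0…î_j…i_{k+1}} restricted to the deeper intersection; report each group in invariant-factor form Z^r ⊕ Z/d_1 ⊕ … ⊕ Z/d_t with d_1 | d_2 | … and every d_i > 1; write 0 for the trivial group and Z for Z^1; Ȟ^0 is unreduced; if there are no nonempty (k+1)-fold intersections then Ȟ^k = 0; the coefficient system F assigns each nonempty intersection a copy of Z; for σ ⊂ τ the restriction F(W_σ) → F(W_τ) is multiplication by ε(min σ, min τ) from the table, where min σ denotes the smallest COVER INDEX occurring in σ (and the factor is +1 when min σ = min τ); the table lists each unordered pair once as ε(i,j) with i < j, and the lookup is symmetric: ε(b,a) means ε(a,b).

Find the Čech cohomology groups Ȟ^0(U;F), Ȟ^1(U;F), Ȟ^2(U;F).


nerve of the cover:
  W12={x7} W14={x2,x9} W15={x4} W16={x5} W23={x1} W34={x10} W56={x6,x8}
C dims 6,7; δ0: rk 6, SNF 1^5·2
Ȟ^0 = (6 − 6) − 0 = 0, so Ȟ^0 ≅ 0
Ȟ^1 = (7 − 0) − 6 = 1 plus torsion [2], so Ȟ^1 ≅ Z ⊕ Z/2
Ȟ^2 = (0 − 0) − 0 = 0, so Ȟ^2 ≅ 0

Ȟ^0 = 0, Ȟ^1 = Z ⊕ Z/2, Ȟ^2 = 0


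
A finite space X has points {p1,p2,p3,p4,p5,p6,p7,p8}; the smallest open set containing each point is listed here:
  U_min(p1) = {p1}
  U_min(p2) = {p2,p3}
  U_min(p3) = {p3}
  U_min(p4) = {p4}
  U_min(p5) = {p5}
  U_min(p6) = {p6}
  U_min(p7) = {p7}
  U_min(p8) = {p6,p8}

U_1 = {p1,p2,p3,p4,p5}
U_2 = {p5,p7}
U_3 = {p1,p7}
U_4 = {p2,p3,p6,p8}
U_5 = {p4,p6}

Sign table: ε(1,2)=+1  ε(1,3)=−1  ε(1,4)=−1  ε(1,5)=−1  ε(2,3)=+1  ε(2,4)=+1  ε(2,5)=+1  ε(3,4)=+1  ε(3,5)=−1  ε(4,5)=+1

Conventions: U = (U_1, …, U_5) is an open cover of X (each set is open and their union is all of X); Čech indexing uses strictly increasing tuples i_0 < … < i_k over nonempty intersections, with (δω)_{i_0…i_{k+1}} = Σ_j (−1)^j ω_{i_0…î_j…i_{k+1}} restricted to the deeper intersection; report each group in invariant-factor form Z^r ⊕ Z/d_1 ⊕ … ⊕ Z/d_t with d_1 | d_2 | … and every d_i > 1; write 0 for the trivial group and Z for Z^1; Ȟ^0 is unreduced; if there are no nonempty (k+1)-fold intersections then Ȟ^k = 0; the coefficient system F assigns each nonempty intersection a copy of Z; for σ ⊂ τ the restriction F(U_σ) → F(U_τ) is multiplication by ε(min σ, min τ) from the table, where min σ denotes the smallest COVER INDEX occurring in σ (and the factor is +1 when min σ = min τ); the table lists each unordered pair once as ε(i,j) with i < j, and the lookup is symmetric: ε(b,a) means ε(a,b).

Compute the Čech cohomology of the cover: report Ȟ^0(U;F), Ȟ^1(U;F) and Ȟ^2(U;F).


nonempty overlaps:
  U12={p5} U13={p1} U14={p2,p3} U15={p4} U23={p7} U45={p6}
C dims 5,6; δ0: rk 5, SNF 1^4·2
degree 0: 5−5−0 = 0 → Ȟ^0 ≅ 0
degree 1: 6−0−5 = 1 plus torsion [2] → Ȟ^1 ≅ Z ⊕ Z/2
degree 2: 0−0−0 = 0 → Ȟ^2 ≅ 0

Ȟ^0(U;F) ≅ 0; Ȟ^1(U;F) ≅ Z ⊕ Z/2; Ȟ^2(U;F) ≅ 0


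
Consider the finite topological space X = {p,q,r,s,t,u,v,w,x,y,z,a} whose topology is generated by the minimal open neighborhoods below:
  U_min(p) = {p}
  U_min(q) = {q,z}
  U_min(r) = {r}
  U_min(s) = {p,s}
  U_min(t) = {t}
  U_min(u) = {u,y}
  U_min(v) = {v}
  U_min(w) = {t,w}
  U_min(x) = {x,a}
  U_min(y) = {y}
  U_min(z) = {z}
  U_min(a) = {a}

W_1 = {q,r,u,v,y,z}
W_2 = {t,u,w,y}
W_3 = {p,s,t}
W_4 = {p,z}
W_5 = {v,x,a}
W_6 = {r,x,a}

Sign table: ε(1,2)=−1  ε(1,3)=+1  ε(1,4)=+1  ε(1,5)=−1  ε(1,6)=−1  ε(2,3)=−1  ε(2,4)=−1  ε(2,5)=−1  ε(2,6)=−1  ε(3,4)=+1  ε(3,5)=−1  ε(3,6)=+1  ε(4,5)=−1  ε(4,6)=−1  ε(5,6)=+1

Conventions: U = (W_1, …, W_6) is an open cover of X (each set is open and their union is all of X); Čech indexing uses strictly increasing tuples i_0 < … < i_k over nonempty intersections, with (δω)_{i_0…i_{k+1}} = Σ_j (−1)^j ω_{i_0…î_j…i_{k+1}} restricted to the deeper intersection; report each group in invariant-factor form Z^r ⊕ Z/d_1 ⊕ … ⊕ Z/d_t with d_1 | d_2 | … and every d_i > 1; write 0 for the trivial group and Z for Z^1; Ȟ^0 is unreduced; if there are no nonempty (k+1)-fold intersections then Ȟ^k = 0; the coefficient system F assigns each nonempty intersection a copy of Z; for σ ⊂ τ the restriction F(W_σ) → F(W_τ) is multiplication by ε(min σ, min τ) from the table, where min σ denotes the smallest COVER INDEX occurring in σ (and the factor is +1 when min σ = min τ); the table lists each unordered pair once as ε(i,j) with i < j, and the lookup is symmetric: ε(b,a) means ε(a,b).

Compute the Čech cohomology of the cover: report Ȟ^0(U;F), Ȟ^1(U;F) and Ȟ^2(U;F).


nonempty intersections:
  W12={u,y} W14={z} W15={v} W16={r} W23={t} W34={p} W56={x,a}
C dims 6,7; δ0: rk 5, SNF 1^5
Ȟ^0: (6−5)−0=1 ⇒ Z
Ȟ^1: (7−0)−5=2 ⇒ Z^2
Ȟ^2: (0−0)−0=0 ⇒ 0

Ȟ^0 = Z; Ȟ^1 = Z^2; Ȟ^2 = 0


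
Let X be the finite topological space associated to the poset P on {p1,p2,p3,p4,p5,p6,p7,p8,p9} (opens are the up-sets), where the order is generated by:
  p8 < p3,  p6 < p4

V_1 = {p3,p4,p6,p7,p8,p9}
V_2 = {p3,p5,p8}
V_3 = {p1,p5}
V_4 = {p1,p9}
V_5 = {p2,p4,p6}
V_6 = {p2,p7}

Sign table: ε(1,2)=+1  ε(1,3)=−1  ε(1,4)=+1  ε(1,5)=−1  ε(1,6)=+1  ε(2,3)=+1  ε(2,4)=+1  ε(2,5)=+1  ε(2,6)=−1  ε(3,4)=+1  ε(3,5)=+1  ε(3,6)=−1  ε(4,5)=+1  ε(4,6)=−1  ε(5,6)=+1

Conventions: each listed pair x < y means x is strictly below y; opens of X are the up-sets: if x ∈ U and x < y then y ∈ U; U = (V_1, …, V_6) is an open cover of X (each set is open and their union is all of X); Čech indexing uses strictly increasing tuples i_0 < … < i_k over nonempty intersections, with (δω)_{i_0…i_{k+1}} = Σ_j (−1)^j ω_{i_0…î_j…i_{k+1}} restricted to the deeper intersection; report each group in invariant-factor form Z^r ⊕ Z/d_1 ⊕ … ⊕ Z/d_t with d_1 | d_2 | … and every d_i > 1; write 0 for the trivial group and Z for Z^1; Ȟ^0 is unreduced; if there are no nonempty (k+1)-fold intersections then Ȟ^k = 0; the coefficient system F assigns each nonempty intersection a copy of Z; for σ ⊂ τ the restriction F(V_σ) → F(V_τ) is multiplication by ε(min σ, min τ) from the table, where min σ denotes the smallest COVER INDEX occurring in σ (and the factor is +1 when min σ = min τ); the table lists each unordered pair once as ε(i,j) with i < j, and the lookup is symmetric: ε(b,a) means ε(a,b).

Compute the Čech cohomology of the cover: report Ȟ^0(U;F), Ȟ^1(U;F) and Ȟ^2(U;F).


Ȟ^0(U;F) ≅ 0; Ȟ^1(U;F) ≅ Z ⊕ Z/2; Ȟ^2(U;F) ≅ 0

intersection data:
  V12={p3,p8} V14={p9} V15={p4,p6} V16={p7} V23={p5} V34={p1} V56={p2}
C dims 6,7; δ0: rk 6, SNF 1^5·2
Ȟ^0 = (6 − 6) − 0 = 0, so Ȟ^0 ≅ 0
Ȟ^1 = (7 − 0) − 6 = 1 plus torsion [2], so Ȟ^1 ≅ Z ⊕ Z/2
Ȟ^2 = (0 − 0) − 0 = 0, so Ȟ^2 ≅ 0


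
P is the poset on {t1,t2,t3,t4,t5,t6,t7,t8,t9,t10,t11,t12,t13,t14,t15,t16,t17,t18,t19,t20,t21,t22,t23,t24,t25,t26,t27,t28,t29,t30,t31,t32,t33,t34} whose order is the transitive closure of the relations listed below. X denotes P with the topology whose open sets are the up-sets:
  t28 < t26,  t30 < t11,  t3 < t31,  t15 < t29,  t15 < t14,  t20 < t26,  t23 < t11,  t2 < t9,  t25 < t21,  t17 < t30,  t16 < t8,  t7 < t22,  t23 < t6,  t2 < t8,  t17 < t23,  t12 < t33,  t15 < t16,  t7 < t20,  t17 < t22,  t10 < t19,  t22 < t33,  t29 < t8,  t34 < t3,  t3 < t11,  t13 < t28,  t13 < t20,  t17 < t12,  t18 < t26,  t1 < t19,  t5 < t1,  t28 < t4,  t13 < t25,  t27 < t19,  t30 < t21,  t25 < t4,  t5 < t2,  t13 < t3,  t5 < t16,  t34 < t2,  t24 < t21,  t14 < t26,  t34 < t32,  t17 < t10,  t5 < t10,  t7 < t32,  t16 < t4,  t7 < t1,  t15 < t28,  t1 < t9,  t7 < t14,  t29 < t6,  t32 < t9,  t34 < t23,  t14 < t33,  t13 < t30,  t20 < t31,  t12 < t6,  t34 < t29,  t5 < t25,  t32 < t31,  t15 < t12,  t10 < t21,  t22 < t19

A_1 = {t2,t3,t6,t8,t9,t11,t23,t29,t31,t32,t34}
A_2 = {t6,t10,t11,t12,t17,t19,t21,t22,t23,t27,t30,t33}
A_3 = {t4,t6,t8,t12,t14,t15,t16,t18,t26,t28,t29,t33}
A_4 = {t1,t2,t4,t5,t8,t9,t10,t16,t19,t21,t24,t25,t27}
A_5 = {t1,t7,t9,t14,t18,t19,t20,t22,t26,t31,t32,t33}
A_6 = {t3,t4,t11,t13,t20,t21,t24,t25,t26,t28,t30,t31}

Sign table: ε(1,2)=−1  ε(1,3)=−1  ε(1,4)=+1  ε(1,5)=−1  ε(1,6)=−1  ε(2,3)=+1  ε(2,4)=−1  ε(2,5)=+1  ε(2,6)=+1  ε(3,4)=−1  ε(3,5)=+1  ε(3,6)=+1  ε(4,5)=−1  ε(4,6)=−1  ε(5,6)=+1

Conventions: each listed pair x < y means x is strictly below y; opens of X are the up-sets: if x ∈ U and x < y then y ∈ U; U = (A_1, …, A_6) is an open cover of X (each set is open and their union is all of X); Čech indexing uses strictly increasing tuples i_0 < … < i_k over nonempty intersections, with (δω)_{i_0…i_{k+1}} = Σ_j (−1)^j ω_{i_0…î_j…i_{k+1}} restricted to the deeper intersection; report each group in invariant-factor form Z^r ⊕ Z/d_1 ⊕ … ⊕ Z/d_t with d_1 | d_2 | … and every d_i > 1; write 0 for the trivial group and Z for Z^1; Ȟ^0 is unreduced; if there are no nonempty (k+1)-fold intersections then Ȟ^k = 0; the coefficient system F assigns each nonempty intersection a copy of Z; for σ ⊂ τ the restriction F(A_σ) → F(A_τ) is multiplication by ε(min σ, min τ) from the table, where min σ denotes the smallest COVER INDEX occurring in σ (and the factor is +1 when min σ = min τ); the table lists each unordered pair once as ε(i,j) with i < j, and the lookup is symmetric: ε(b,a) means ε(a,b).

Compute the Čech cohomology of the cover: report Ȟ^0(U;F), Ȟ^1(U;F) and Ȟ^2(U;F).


nonempty intersections:
  A12={t6,t11,t23} A13={t6,t8,t29} A14={t2,t8,t9} A15={t9,t31,t32} A16={t3,t11,t31} A23={t6,t12,t33} A24={t10,t19,t21,t27} A25={t19,t22,t33} A26={t11,t21,t30} A34={t4,t8,t16} A35={t14,t18,t26,t33} A36={t4,t26,t28} A45={t1,t9,t19} A46={t4,t21,t24,t25} A56={t20,t26,t31}
  A123={t6} A126={t11} A134={t8} A145={t9} A156={t31} A235={t33} A245={t19} A246={t21} A346={t4} A356={t26}
C dims 6,15,10; δ0: rk 5, SNF 1^5; δ1: rk 10, SNF 1^9·2
Ȟ^0: (6−5)−0=1 ⇒ Z
Ȟ^1: (15−10)−5=0 ⇒ 0
Ȟ^2: (10−0)−10=0 plus torsion [2] ⇒ Z/2

Ȟ^0 = Z, Ȟ^1 = 0 and Ȟ^2 = Z/2


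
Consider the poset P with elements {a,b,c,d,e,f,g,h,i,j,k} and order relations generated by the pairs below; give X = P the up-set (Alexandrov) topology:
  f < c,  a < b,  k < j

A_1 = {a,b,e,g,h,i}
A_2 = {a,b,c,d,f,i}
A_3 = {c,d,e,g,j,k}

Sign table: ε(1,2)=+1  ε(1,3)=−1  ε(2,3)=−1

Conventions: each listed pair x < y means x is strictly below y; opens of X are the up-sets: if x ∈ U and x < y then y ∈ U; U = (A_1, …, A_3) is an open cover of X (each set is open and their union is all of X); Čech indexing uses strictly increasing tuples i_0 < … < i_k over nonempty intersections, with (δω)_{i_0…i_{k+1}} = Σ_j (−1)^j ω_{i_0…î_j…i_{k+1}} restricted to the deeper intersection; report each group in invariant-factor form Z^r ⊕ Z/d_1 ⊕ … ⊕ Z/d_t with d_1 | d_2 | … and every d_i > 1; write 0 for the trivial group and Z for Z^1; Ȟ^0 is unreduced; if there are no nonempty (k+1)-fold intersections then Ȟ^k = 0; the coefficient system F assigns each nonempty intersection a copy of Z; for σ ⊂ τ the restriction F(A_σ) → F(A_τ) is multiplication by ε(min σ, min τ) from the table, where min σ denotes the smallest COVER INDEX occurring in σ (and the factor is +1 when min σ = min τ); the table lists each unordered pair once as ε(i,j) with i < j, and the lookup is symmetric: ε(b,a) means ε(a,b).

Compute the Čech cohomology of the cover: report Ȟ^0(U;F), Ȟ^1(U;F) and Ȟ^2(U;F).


cover nerve:
  A12={a,b,i} A13={e,g} A23={c,d}
C dims 3,3; δ0: rk 2, SNF 1^2
Ȟ^0: (3−2)−0=1 ⇒ Z
Ȟ^1: (3−0)−2=1 ⇒ Z
Ȟ^2: (0−0)−0=0 ⇒ 0

Ȟ^0 ≅ Z,  Ȟ^1 ≅ Z,  Ȟ^2 ≅ 0


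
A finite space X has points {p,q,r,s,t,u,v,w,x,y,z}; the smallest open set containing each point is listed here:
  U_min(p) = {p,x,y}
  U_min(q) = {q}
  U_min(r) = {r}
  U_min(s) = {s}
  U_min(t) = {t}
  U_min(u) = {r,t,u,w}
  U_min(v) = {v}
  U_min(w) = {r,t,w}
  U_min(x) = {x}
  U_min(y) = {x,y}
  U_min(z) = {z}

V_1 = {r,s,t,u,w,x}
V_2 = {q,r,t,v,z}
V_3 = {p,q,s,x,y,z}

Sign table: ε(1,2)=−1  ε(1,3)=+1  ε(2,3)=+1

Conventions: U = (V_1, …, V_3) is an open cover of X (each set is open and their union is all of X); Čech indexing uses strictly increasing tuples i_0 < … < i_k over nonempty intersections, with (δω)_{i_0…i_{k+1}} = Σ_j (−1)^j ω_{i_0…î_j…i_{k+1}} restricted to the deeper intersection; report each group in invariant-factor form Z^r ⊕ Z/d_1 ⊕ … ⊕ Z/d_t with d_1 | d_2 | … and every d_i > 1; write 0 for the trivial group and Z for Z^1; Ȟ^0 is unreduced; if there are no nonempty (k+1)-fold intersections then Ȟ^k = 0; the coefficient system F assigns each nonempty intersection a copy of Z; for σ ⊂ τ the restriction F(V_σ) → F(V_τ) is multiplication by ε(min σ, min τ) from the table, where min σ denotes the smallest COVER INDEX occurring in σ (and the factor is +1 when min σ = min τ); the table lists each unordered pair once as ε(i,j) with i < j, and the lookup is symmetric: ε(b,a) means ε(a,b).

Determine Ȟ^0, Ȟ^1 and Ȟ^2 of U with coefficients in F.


Ȟ^0 ≅ 0, Ȟ^1 ≅ Z/2 and Ȟ^2 ≅ 0

nerve of the cover:
  V12={r,t} V13={s,x} V23={q,z}
C dims 3,3; δ0: rk 3, SNF 1^2·2
Ȟ^0 = (3 − 3) − 0 = 0, so Ȟ^0 ≅ 0
Ȟ^1 = (3 − 0) − 3 = 0 plus torsion [2], so Ȟ^1 ≅ Z/2
Ȟ^2 = (0 − 0) − 0 = 0, so Ȟ^2 ≅ 0


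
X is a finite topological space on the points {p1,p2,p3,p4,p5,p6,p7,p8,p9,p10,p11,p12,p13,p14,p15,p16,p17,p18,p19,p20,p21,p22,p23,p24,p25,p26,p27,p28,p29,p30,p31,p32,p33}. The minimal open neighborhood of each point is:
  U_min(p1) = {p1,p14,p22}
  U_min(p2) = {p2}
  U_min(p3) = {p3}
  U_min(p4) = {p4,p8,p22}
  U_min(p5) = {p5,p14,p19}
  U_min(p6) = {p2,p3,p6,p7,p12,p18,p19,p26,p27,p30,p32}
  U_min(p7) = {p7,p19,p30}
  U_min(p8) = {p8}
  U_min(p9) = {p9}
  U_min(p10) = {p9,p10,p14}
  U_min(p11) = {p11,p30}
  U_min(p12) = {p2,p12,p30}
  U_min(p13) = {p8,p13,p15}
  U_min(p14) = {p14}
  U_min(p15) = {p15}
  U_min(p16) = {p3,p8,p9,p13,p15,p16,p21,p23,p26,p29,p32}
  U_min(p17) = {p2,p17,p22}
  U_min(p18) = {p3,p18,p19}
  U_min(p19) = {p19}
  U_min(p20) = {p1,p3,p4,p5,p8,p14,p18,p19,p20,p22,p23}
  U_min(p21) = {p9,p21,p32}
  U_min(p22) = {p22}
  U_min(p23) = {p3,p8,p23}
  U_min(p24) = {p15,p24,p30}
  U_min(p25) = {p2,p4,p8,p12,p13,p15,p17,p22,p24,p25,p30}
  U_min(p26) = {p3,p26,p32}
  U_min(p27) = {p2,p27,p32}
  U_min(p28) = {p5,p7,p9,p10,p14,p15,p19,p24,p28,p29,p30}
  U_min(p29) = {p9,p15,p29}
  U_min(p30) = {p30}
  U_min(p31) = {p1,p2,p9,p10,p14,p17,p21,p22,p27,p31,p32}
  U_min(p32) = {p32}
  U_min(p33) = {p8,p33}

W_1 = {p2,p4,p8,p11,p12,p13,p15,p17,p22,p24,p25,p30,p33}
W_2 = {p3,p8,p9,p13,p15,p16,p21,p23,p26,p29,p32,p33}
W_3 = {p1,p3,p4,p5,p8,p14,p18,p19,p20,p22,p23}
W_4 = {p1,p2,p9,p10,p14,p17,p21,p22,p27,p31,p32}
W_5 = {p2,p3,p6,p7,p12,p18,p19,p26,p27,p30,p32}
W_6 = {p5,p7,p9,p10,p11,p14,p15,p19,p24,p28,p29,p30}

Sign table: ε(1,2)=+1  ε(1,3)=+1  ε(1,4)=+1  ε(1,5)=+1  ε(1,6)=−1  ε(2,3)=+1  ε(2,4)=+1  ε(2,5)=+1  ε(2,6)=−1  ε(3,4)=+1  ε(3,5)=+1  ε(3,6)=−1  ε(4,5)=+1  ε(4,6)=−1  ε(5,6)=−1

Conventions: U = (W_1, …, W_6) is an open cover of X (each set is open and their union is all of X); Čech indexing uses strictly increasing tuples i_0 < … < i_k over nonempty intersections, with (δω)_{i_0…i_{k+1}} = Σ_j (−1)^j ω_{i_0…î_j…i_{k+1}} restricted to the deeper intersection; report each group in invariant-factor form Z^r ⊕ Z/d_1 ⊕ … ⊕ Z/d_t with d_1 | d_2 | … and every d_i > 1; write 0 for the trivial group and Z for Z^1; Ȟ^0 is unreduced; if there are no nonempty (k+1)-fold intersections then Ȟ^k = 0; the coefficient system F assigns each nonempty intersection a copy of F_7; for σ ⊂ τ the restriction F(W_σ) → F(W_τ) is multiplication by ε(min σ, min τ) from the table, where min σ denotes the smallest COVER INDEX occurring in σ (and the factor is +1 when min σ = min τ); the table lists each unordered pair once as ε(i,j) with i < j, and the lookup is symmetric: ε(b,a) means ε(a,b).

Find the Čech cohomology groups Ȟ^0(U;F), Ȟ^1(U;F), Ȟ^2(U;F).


nonempty overlaps:
  W12={p8,p13,p15,p33} W13={p4,p8,p22} W14={p2,p17,p22} W15={p2,p12,p30} W16={p11,p15,p24,p30} W23={p3,p8,p23} W24={p9,p21,p32} W25={p3,p26,p32} W26={p9,p15,p29} W34={p1,p14,p22} W35={p3,p18,p19} W36={p5,p14,p19} W45={p2,p27,p32} W46={p9,p10,p14} W56={p7,p19,p30}
  W123={p8} W126={p15} W134={p22} W145={p2} W156={p30} W235={p3} W245={p32} W246={p9} W346={p14} W356={p19}
C dims 6,15,10; δ0: rk_F7 5; δ1: rk_F7 10
degree 0: 6−5−0 = 1 → Ȟ^0 ≅ Z/7
degree 1: 15−10−5 = 0 → Ȟ^1 ≅ 0
degree 2: 10−0−10 = 0 → Ȟ^2 ≅ 0

Ȟ^0 ≅ Z/7,  Ȟ^1 ≅ 0,  Ȟ^2 ≅ 0


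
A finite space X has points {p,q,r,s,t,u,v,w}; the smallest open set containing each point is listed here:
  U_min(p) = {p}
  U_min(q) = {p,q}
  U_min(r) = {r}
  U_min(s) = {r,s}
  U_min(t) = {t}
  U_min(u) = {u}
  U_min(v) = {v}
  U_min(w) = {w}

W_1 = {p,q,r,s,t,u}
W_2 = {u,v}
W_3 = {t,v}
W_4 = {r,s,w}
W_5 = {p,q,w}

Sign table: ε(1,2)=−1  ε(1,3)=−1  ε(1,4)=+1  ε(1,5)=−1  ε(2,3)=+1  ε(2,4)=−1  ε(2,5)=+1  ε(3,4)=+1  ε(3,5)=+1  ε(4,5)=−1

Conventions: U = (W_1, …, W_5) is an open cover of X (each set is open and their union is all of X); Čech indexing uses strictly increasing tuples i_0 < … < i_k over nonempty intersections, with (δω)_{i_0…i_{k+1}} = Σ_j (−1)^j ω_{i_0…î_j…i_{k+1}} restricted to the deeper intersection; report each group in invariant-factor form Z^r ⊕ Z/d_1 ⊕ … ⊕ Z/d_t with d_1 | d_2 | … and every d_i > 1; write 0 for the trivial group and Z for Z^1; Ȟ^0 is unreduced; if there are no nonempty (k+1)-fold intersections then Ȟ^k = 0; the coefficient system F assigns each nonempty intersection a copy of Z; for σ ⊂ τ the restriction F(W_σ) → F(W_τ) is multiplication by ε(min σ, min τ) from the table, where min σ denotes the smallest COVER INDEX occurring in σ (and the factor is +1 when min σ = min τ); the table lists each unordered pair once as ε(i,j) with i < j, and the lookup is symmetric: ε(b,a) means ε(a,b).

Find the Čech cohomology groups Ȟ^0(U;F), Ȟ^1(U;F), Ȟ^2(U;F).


nonempty overlaps:
  W12={u} W13={t} W14={r,s} W15={p,q} W23={v} W45={w}
C dims 5,6; δ0: rk 4, SNF 1^4
degree 0: 5−4−0 = 1 → Ȟ^0 ≅ Z
degree 1: 6−0−4 = 2 → Ȟ^1 ≅ Z^2
degree 2: 0−0−0 = 0 → Ȟ^2 ≅ 0

Ȟ^0(U;F) ≅ Z; Ȟ^1(U;F) ≅ Z^2; Ȟ^2(U;F) ≅ 0


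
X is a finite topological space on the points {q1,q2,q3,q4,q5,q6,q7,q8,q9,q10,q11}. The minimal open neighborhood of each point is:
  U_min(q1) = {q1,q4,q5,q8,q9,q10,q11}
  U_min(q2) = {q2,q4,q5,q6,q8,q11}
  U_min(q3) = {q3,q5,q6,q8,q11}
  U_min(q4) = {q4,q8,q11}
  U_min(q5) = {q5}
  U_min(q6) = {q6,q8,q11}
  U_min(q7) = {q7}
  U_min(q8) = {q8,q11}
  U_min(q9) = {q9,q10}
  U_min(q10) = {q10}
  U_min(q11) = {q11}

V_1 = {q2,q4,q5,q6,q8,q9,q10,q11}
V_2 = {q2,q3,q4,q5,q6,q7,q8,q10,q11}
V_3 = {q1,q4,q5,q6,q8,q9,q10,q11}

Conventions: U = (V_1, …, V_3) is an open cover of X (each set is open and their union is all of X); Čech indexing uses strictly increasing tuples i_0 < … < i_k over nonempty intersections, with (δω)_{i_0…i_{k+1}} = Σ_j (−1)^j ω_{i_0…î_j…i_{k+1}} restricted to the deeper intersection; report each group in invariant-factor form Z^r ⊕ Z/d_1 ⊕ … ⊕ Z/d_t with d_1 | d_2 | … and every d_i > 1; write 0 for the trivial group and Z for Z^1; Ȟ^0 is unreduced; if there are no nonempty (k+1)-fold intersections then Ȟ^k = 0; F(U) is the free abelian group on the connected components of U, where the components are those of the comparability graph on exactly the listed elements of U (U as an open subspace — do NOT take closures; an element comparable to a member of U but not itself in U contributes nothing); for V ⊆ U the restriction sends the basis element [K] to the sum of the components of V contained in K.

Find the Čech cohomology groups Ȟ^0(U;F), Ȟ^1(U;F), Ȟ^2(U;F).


nerve of the cover:
  V12={q2,q4,q5,q6,q8,q10,q11} V13={q4,q5,q6,q8,q9,q10,q11} V23={q4,q5,q6,q8,q10,q11}
  V123={q4,q5,q6,q8,q10,q11}
components per intersection:
  V1: {q2,q4,q5,q6,q8,q11} {q9,q10}
  V2: {q2,q3,q4,q5,q6,q8,q11} {q7} {q10}
  V3: {q1,q4,q5,q6,q8,q9,q10,q11}
  V12: {q2,q4,q5,q6,q8,q11} {q10}
  V13: {q4,q6,q8,q11} {q5} {q9,q10}
  V23: {q4,q6,q8,q11} {q5} {q10}
  V123: {q4,q6,q8,q11} {q5} {q10}
C dims 6,8,3; δ0: rk 4, SNF 1^4; δ1: rk 3, SNF 1^3
Ȟ^0 = (6 − 4) − 0 = 2, so Ȟ^0 ≅ Z^2
Ȟ^1 = (8 − 3) − 4 = 1, so Ȟ^1 ≅ Z
Ȟ^2 = (3 − 0) − 3 = 0, so Ȟ^2 ≅ 0

Ȟ^0(U;F) ≅ Z^2, Ȟ^1(U;F) ≅ Z and Ȟ^2(U;F) ≅ 0


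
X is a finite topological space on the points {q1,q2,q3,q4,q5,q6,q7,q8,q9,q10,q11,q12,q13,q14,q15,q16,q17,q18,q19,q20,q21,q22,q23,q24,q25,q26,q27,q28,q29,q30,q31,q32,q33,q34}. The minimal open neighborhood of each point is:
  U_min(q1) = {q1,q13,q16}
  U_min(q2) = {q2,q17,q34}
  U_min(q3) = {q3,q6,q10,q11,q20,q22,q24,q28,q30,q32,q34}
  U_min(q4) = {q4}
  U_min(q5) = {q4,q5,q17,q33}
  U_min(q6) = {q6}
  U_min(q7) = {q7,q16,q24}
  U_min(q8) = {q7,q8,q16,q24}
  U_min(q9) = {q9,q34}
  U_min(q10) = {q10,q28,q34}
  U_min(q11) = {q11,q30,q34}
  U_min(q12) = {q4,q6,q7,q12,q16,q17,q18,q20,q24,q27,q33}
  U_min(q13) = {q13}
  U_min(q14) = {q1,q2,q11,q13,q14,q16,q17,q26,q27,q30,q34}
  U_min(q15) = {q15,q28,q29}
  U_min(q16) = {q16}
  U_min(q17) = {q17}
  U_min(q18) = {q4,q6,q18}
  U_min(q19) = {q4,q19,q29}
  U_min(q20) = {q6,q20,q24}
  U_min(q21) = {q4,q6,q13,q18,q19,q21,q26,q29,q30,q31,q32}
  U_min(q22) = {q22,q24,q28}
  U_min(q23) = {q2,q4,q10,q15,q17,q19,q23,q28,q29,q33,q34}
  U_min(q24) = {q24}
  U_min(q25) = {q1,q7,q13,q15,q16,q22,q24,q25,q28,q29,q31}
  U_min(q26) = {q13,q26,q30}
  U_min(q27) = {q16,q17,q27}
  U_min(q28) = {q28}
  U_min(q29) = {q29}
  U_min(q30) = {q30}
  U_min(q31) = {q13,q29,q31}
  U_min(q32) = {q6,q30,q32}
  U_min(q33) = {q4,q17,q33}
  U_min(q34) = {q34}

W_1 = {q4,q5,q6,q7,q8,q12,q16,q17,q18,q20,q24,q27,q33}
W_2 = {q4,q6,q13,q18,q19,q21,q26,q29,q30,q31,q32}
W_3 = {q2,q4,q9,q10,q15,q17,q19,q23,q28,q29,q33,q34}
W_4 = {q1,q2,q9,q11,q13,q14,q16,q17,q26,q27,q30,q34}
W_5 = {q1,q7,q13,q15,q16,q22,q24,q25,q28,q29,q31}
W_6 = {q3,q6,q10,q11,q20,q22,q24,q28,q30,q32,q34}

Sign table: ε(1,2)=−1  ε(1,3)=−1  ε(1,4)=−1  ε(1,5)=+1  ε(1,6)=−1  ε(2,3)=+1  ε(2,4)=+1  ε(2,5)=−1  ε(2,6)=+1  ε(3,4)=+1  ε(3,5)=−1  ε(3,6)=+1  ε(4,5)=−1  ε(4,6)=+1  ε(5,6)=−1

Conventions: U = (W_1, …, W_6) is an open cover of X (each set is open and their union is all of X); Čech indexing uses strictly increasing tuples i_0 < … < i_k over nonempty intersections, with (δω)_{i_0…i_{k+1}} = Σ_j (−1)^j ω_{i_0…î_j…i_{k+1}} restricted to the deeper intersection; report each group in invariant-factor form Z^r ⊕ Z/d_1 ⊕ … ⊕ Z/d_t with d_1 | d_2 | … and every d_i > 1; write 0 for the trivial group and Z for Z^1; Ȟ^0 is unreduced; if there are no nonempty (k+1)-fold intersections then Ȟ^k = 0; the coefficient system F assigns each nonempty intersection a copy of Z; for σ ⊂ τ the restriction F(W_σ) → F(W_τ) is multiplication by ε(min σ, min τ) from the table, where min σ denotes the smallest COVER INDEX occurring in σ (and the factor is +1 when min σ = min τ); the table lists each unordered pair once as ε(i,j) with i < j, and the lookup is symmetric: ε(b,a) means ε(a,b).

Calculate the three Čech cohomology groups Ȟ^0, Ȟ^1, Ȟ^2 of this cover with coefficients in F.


Ȟ^0 ≅ Z, Ȟ^1 ≅ 0 and Ȟ^2 ≅ Z/2

cover nerve:
  W12={q4,q6,q18} W13={q4,q17,q33} W14={q16,q17,q27} W15={q7,q16,q24} W16={q6,q20,q24} W23={q4,q19,q29} W24={q13,q26,q30} W25={q13,q29,q31} W26={q6,q30,q32} W34={q2,q9,q17,q34} W35={q15,q28,q29} W36={q10,q28,q34} W45={q1,q13,q16} W46={q11,q30,q34} W56={q22,q24,q28}
  W123={q4} W126={q6} W134={q17} W145={q16} W156={q24} W235={q29} W245={q13} W246={q30} W346={q34} W356={q28}
C dims 6,15,10; δ0: rk 5, SNF 1^5; δ1: rk 10, SNF 1^9·2
Ȟ^0: (6−5)−0=1 ⇒ Z
Ȟ^1: (15−10)−5=0 ⇒ 0
Ȟ^2: (10−0)−10=0 plus torsion [2] ⇒ Z/2


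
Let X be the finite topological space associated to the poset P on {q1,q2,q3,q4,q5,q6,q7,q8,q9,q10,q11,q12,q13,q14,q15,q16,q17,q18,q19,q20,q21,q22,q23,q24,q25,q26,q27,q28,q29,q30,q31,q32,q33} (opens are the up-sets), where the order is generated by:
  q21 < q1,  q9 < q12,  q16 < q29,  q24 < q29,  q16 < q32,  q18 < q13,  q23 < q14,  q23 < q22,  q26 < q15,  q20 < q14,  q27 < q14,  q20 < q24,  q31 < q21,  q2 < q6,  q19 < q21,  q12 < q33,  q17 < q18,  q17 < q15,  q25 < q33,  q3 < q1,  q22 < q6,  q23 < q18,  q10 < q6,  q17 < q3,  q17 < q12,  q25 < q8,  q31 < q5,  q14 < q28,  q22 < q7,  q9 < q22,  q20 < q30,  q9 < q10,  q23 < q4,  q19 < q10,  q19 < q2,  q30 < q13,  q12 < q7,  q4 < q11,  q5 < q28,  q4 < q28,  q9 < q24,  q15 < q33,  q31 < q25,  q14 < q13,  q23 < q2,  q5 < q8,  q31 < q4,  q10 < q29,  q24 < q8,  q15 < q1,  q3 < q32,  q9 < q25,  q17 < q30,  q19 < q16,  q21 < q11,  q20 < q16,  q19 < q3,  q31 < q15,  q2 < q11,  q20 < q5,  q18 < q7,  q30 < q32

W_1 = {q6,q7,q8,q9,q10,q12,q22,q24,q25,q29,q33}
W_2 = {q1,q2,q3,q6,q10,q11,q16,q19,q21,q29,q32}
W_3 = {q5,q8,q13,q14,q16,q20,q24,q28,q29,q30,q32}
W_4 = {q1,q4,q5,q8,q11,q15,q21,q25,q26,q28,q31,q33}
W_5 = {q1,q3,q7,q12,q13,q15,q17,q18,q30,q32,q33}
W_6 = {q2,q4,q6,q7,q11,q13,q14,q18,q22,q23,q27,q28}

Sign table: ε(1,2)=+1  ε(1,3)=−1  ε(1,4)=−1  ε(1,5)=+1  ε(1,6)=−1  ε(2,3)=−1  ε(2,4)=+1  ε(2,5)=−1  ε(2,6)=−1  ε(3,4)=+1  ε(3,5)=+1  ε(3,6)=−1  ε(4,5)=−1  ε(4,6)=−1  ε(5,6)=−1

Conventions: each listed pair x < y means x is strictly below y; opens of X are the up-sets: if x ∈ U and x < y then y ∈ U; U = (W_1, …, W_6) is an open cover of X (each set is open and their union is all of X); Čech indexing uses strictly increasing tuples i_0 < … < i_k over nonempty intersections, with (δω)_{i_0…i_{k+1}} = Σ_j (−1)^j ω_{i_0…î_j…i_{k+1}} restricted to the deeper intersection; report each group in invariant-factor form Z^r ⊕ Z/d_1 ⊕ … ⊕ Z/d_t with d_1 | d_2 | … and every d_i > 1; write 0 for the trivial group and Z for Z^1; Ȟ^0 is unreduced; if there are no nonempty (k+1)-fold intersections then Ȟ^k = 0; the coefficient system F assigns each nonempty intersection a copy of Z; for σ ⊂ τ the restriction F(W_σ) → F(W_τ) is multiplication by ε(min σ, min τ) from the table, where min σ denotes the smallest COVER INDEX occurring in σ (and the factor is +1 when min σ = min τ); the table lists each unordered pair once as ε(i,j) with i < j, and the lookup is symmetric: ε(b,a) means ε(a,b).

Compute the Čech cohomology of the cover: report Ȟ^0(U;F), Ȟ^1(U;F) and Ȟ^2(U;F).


nonempty intersections:
  W12={q6,q10,q29} W13={q8,q24,q29} W14={q8,q25,q33} W15={q7,q12,q33} W16={q6,q7,q22} W23={q16,q29,q32} W24={q1,q11,q21} W25={q1,q3,q32} W26={q2,q6,q11} W34={q5,q8,q28} W35={q13,q30,q32} W36={q13,q14,q28} W45={q1,q15,q33} W46={q4,q11,q28} W56={q7,q13,q18}
  W123={q29} W126={q6} W134={q8} W145={q33} W156={q7} W235={q32} W245={q1} W246={q11} W346={q28} W356={q13}
C dims 6,15,10; δ0: rk 6, SNF 1^5·2; δ1: rk 9, SNF 1^9
Ȟ^0: (6−6)−0=0 ⇒ 0
Ȟ^1: (15−9)−6=0 plus torsion [2] ⇒ Z/2
Ȟ^2: (10−0)−9=1 ⇒ Z

Ȟ^0(U;F) ≅ 0; Ȟ^1(U;F) ≅ Z/2; Ȟ^2(U;F) ≅ Z


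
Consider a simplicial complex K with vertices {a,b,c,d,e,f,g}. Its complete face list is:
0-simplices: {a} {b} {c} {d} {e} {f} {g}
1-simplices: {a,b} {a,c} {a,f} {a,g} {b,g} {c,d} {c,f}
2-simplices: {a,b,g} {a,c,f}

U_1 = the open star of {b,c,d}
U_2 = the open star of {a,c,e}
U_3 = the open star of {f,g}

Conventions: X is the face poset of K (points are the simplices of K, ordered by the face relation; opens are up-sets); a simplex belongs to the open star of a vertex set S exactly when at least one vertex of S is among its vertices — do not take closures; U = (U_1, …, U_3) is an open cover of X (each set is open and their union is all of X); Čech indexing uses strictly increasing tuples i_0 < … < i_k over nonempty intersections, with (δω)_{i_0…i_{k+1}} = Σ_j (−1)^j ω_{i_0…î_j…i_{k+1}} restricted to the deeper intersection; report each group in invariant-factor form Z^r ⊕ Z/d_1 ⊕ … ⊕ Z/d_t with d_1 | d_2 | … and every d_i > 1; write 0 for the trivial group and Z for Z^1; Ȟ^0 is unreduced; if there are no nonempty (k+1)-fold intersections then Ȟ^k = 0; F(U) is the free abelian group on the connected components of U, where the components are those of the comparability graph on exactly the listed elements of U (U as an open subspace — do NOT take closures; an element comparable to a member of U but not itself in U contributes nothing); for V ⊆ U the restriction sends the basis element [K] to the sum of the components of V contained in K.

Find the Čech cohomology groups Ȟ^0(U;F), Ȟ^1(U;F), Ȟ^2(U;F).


Ȟ^0 ≅ Z^2; Ȟ^1 ≅ 0; Ȟ^2 ≅ 0

nerve of the cover:
  U1={{b},{c},{d},{a,b},{a,c},{b,g},{c,d},{c,f},{a,b,g},{a,c,f}} U2={{a},{c},{e},{a,b},{a,c},{a,f},{a,g},{c,d},{c,f},{a,b,g},{a,c,f}} U3={{f},{g},{a,f},{a,g},{b,g},{c,f},{a,b,g},{a,c,f}}
  U12={{c},{a,b},{a,c},{c,d},{c,f},{a,b,g},{a,c,f}} U13={{b,g},{c,f},{a,b,g},{a,c,f}} U23={{a,f},{a,g},{c,f},{a,b,g},{a,c,f}}
  U123={{c,f},{a,b,g},{a,c,f}}
components per intersection:
  U1: {{b},{a,b},{b,g},{a,b,g}} {{c},{d},{a,c},{c,d},{c,f},{a,c,f}}
  U2: {{a},{c},{a,b},{a,c},{a,f},{a,g},{c,d},{c,f},{a,b,g},{a,c,f}} {{e}}
  U3: {{f},{a,f},{c,f},{a,c,f}} {{g},{a,g},{b,g},{a,b,g}}
  U12: {{c},{a,c},{c,d},{c,f},{a,c,f}} {{a,b},{a,b,g}}
  U13: {{b,g},{a,b,g}} {{c,f},{a,c,f}}
  U23: {{a,f},{c,f},{a,c,f}} {{a,g},{a,b,g}}
  U123: {{c,f},{a,c,f}} {{a,b,g}}
C dims 6,6,2; δ0: rk 4, SNF 1^4; δ1: rk 2, SNF 1^2
Ȟ^0 = (6 − 4) − 0 = 2, so Ȟ^0 ≅ Z^2
Ȟ^1 = (6 − 2) − 4 = 0, so Ȟ^1 ≅ 0
Ȟ^2 = (2 − 0) − 2 = 0, so Ȟ^2 ≅ 0


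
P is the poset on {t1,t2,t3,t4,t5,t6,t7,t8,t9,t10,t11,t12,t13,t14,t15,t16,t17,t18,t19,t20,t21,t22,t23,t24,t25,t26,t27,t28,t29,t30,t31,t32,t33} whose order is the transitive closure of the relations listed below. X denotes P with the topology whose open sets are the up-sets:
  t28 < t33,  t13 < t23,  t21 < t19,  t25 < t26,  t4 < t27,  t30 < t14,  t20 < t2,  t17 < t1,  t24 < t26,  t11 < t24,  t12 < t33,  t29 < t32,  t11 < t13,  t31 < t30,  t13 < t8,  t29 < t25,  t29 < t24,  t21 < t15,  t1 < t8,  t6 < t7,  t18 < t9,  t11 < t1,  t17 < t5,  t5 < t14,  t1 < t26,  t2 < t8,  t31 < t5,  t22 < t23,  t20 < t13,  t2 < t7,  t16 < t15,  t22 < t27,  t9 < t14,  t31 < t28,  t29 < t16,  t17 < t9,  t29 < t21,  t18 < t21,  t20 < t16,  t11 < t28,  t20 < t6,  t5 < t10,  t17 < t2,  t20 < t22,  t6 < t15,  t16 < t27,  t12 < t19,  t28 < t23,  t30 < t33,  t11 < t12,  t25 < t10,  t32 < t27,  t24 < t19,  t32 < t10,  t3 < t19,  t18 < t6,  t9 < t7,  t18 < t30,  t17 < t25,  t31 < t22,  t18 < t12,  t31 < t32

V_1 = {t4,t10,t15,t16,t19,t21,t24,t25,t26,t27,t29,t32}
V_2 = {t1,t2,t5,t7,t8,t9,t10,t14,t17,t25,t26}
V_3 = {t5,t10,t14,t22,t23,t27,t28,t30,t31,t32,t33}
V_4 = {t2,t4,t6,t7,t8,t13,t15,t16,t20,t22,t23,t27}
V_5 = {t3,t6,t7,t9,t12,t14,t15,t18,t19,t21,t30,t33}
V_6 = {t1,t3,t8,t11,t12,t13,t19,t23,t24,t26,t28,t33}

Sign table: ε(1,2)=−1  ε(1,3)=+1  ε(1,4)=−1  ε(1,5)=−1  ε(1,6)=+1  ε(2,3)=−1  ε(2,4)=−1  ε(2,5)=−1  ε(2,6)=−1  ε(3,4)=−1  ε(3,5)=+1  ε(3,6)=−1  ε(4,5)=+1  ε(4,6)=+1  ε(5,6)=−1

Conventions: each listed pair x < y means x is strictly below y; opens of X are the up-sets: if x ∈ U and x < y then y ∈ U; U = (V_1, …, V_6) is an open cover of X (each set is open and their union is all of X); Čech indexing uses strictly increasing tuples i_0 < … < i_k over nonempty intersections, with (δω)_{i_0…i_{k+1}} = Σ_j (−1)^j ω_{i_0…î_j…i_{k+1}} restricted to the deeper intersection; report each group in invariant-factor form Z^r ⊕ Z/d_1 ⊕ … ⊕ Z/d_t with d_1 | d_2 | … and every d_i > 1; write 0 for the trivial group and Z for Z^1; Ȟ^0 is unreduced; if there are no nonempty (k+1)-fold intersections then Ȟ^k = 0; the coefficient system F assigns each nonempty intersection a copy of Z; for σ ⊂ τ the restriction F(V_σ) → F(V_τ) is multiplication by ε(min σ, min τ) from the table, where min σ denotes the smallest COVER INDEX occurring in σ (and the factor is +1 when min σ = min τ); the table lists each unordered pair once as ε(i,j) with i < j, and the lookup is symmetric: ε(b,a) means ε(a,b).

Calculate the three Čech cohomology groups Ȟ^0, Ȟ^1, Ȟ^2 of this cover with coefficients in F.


nerve simplices:
  V12={t10,t25,t26} V13={t10,t27,t32} V14={t4,t15,t16,t27} V15={t15,t19,t21} V16={t19,t24,t26} V23={t5,t10,t14} V24={t2,t7,t8} V25={t7,t9,t14} V26={t1,t8,t26} V34={t22,t23,t27} V35={t14,t30,t33} V36={t23,t28,t33} V45={t6,t7,t15} V46={t8,t13,t23} V56={t3,t12,t19,t33}
  V123={t10} V126={t26} V134={t27} V145={t15} V156={t19} V235={t14} V245={t7} V246={t8} V346={t23} V356={t33}
C dims 6,15,10; δ0: rk 6, SNF 1^5·2; δ1: rk 9, SNF 1^9
degree 0: 6−6−0 = 0 → Ȟ^0 ≅ 0
degree 1: 15−9−6 = 0 plus torsion [2] → Ȟ^1 ≅ Z/2
degree 2: 10−0−9 = 1 → Ȟ^2 ≅ Z

Ȟ^0(U;F) ≅ 0, Ȟ^1(U;F) ≅ Z/2 and Ȟ^2(U;F) ≅ Z


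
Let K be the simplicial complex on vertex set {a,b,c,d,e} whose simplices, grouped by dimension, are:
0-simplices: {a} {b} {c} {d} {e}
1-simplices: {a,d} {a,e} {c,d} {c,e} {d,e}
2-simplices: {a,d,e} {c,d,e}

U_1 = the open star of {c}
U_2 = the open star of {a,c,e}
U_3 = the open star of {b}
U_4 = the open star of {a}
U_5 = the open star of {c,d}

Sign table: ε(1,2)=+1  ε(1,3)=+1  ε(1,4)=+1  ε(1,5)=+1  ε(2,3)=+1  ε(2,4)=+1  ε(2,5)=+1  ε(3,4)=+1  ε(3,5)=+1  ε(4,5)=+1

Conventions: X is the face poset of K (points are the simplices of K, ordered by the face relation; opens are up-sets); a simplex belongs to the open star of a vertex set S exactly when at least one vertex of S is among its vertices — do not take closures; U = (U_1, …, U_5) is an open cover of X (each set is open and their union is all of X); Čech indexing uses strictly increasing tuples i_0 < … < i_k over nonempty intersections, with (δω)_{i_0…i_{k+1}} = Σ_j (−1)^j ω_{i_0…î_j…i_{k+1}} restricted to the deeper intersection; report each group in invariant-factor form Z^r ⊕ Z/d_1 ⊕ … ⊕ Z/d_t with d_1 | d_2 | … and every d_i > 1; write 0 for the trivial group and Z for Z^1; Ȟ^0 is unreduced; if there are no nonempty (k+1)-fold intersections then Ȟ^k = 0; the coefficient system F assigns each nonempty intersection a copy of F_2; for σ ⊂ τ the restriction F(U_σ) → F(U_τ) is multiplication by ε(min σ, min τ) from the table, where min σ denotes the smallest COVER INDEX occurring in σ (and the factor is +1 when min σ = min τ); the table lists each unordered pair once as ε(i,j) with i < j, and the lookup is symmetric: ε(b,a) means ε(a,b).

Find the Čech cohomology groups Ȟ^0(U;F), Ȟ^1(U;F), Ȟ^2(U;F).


Ȟ^0 ≅ Z/2 ⊕ Z/2, Ȟ^1 ≅ 0, Ȟ^2 ≅ 0

nerve simplices:
  U1={{c},{c,d},{c,e},{c,d,e}} U2={{a},{c},{e},{a,d},{a,e},{c,d},{c,e},{d,e},{a,d,e},{c,d,e}} U3={{b}} U4={{a},{a,d},{a,e},{a,d,e}} U5={{c},{d},{a,d},{c,d},{c,e},{d,e},{a,d,e},{c,d,e}}
  U12={{c},{c,d},{c,e},{c,d,e}} U15={{c},{c,d},{c,e},{c,d,e}} U24={{a},{a,d},{a,e},{a,d,e}} U25={{c},{a,d},{c,d},{c,e},{d,e},{a,d,e},{c,d,e}} U45={{a,d},{a,d,e}}
  U125={{c},{c,d},{c,e},{c,d,e}} U245={{a,d},{a,d,e}}
C dims 5,5,2; δ0: rk_F2 3; δ1: rk_F2 2
degree 0: 5−3−0 = 2 → Ȟ^0 ≅ Z/2 ⊕ Z/2
degree 1: 5−2−3 = 0 → Ȟ^1 ≅ 0
degree 2: 2−0−2 = 0 → Ȟ^2 ≅ 0


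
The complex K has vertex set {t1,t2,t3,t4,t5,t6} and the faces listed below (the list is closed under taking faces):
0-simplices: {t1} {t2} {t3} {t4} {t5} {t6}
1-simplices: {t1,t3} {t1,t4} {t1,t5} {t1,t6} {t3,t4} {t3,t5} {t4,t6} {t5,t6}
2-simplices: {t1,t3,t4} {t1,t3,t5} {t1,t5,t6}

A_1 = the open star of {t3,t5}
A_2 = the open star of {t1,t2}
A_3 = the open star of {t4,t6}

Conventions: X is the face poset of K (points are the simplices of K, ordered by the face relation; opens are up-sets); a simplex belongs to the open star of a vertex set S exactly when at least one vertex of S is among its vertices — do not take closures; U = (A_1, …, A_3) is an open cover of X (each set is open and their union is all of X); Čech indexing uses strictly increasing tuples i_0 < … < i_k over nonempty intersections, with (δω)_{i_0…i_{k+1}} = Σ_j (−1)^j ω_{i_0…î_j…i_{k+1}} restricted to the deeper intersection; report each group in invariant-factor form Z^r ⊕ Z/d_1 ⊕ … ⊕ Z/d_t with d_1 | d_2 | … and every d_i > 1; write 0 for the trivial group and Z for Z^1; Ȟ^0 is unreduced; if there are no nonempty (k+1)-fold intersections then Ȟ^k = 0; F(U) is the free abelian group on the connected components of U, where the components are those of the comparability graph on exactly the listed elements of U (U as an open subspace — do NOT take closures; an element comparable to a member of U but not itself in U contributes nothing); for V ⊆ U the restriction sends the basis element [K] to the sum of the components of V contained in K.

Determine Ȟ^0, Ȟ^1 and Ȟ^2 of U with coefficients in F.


nerve simplices:
  A1={{t3},{t5},{t1,t3},{t1,t5},{t3,t4},{t3,t5},{t5,t6},{t1,t3,t4},{t1,t3,t5},{t1,t5,t6}} A2={{t1},{t2},{t1,t3},{t1,t4},{t1,t5},{t1,t6},{t1,t3,t4},{t1,t3,t5},{t1,t5,t6}} A3={{t4},{t6},{t1,t4},{t1,t6},{t3,t4},{t4,t6},{t5,t6},{t1,t3,t4},{t1,t5,t6}}
  A12={{t1,t3},{t1,t5},{t1,t3,t4},{t1,t3,t5},{t1,t5,t6}} A13={{t3,t4},{t5,t6},{t1,t3,t4},{t1,t5,t6}} A23={{t1,t4},{t1,t6},{t1,t3,t4},{t1,t5,t6}}
  A123={{t1,t3,t4},{t1,t5,t6}}
components per intersection:
  A1: {{t3},{t5},{t1,t3},{t1,t5},{t3,t4},{t3,t5},{t5,t6},{t1,t3,t4},{t1,t3,t5},{t1,t5,t6}}
  A2: {{t1},{t1,t3},{t1,t4},{t1,t5},{t1,t6},{t1,t3,t4},{t1,t3,t5},{t1,t5,t6}} {{t2}}
  A3: {{t4},{t6},{t1,t4},{t1,t6},{t3,t4},{t4,t6},{t5,t6},{t1,t3,t4},{t1,t5,t6}}
  A12: {{t1,t3},{t1,t5},{t1,t3,t4},{t1,t3,t5},{t1,t5,t6}}
  A13: {{t3,t4},{t1,t3,t4}} {{t5,t6},{t1,t5,t6}}
  A23: {{t1,t4},{t1,t3,t4}} {{t1,t6},{t1,t5,t6}}
  A123: {{t1,t3,t4}} {{t1,t5,t6}}
C dims 4,5,2; δ0: rk 2, SNF 1^2; δ1: rk 2, SNF 1^2
degree 0: 4−2−0 = 2 → Ȟ^0 ≅ Z^2
degree 1: 5−2−2 = 1 → Ȟ^1 ≅ Z
degree 2: 2−0−2 = 0 → Ȟ^2 ≅ 0

Ȟ^0(U;F) ≅ Z^2, Ȟ^1(U;F) ≅ Z and Ȟ^2(U;F) ≅ 0


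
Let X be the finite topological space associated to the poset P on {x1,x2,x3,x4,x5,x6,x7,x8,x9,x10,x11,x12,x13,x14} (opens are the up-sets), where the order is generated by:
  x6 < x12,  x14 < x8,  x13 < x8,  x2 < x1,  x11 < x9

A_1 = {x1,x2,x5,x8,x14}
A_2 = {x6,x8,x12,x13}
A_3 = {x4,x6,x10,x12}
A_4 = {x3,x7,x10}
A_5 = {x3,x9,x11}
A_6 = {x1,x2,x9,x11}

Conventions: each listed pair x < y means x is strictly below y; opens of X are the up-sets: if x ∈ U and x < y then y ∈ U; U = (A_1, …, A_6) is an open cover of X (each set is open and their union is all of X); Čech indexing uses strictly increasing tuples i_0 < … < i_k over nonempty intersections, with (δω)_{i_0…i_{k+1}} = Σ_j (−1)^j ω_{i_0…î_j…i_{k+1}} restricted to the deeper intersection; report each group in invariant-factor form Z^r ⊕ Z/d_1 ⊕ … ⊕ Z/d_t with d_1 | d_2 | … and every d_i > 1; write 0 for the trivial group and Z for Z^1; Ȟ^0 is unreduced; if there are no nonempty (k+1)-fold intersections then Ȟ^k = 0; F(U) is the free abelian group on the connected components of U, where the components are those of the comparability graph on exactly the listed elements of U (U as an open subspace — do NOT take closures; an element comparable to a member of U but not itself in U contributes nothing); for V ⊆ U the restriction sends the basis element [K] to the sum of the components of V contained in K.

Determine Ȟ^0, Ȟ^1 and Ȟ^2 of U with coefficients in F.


nerve of the cover:
  A12={x8} A16={x1,x2} A23={x6,x12} A34={x10} A45={x3} A56={x9,x11}
components per intersection:
  A1: {x1,x2} {x5} {x8,x14}
  A2: {x6,x12} {x8,x13}
  A3: {x4} {x6,x12} {x10}
  A4: {x3} {x7} {x10}
  A5: {x3} {x9,x11}
  A6: {x1,x2} {x9,x11}
  A12: {x8}
  A16: {x1,x2}
  A23: {x6,x12}
  A34: {x10}
  A45: {x3}
  A56: {x9,x11}
C dims 15,6; δ0: rk 6, SNF 1^6
Ȟ^0 = (15 − 6) − 0 = 9, so Ȟ^0 ≅ Z^9
Ȟ^1 = (6 − 0) − 6 = 0, so Ȟ^1 ≅ 0
Ȟ^2 = (0 − 0) − 0 = 0, so Ȟ^2 ≅ 0

Ȟ^0 ≅ Z^9, Ȟ^1 ≅ 0, Ȟ^2 ≅ 0
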